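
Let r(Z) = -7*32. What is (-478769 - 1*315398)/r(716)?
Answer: 794167/224 ≈ 3545.4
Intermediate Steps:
r(Z) = -224
(-478769 - 1*315398)/r(716) = (-478769 - 1*315398)/(-224) = (-478769 - 315398)*(-1/224) = -794167*(-1/224) = 794167/224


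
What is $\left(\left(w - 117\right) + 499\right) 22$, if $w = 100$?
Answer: $10604$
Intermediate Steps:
$\left(\left(w - 117\right) + 499\right) 22 = \left(\left(100 - 117\right) + 499\right) 22 = \left(-17 + 499\right) 22 = 482 \cdot 22 = 10604$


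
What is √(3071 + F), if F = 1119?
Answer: √4190 ≈ 64.730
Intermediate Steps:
√(3071 + F) = √(3071 + 1119) = √4190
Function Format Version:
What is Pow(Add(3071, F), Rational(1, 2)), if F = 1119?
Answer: Pow(4190, Rational(1, 2)) ≈ 64.730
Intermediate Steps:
Pow(Add(3071, F), Rational(1, 2)) = Pow(Add(3071, 1119), Rational(1, 2)) = Pow(4190, Rational(1, 2))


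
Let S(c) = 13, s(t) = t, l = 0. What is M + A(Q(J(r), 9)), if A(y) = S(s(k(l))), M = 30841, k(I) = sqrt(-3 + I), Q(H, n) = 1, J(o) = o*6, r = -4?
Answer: 30854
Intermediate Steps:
J(o) = 6*o
A(y) = 13
M + A(Q(J(r), 9)) = 30841 + 13 = 30854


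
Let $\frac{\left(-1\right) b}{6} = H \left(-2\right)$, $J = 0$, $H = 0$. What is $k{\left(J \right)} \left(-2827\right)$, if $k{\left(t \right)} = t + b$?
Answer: $0$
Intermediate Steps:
$b = 0$ ($b = - 6 \cdot 0 \left(-2\right) = \left(-6\right) 0 = 0$)
$k{\left(t \right)} = t$ ($k{\left(t \right)} = t + 0 = t$)
$k{\left(J \right)} \left(-2827\right) = 0 \left(-2827\right) = 0$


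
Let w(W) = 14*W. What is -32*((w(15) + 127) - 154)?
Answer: -5856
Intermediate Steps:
-32*((w(15) + 127) - 154) = -32*((14*15 + 127) - 154) = -32*((210 + 127) - 154) = -32*(337 - 154) = -32*183 = -5856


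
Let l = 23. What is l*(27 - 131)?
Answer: -2392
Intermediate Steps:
l*(27 - 131) = 23*(27 - 131) = 23*(-104) = -2392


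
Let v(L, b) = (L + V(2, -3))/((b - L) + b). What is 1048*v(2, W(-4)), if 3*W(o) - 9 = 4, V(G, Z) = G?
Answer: 3144/5 ≈ 628.80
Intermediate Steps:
W(o) = 13/3 (W(o) = 3 + (1/3)*4 = 3 + 4/3 = 13/3)
v(L, b) = (2 + L)/(-L + 2*b) (v(L, b) = (L + 2)/((b - L) + b) = (2 + L)/(-L + 2*b))
1048*v(2, W(-4)) = 1048*((2 + 2)/(-1*2 + 2*(13/3))) = 1048*(4/(-2 + 26/3)) = 1048*(4/(20/3)) = 1048*((3/20)*4) = 1048*(3/5) = 3144/5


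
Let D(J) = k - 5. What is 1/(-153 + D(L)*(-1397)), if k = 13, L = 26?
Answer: -1/11329 ≈ -8.8269e-5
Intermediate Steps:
D(J) = 8 (D(J) = 13 - 5 = 8)
1/(-153 + D(L)*(-1397)) = 1/(-153 + 8*(-1397)) = 1/(-153 - 11176) = 1/(-11329) = -1/11329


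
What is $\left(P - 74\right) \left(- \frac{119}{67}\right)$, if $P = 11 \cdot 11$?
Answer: $- \frac{5593}{67} \approx -83.478$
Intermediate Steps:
$P = 121$
$\left(P - 74\right) \left(- \frac{119}{67}\right) = \left(121 - 74\right) \left(- \frac{119}{67}\right) = 47 \left(\left(-119\right) \frac{1}{67}\right) = 47 \left(- \frac{119}{67}\right) = - \frac{5593}{67}$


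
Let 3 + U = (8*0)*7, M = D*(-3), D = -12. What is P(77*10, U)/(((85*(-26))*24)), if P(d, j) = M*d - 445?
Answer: -5455/10608 ≈ -0.51423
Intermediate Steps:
M = 36 (M = -12*(-3) = 36)
U = -3 (U = -3 + (8*0)*7 = -3 + 0*7 = -3 + 0 = -3)
P(d, j) = -445 + 36*d (P(d, j) = 36*d - 445 = -445 + 36*d)
P(77*10, U)/(((85*(-26))*24)) = (-445 + 36*(77*10))/(((85*(-26))*24)) = (-445 + 36*770)/((-2210*24)) = (-445 + 27720)/(-53040) = 27275*(-1/53040) = -5455/10608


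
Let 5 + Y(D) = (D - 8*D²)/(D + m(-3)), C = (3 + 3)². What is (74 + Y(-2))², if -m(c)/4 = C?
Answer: 25542916/5329 ≈ 4793.2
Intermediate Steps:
C = 36 (C = 6² = 36)
m(c) = -144 (m(c) = -4*36 = -144)
Y(D) = -5 + (D - 8*D²)/(-144 + D) (Y(D) = -5 + (D - 8*D²)/(D - 144) = -5 + (D - 8*D²)/(-144 + D))
(74 + Y(-2))² = (74 + 4*(180 - 1*(-2) - 2*(-2)²)/(-144 - 2))² = (74 + 4*(180 + 2 - 2*4)/(-146))² = (74 + 4*(-1/146)*(180 + 2 - 8))² = (74 + 4*(-1/146)*174)² = (74 - 348/73)² = (5054/73)² = 25542916/5329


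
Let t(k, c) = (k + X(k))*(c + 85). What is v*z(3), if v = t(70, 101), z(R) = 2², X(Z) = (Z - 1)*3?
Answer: 206088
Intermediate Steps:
X(Z) = -3 + 3*Z (X(Z) = (-1 + Z)*3 = -3 + 3*Z)
z(R) = 4
t(k, c) = (-3 + 4*k)*(85 + c) (t(k, c) = (k + (-3 + 3*k))*(c + 85) = (-3 + 4*k)*(85 + c))
v = 51522 (v = -255 - 3*101 + 340*70 + 4*101*70 = -255 - 303 + 23800 + 28280 = 51522)
v*z(3) = 51522*4 = 206088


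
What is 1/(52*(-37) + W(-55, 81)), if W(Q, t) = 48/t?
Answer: -27/51932 ≈ -0.00051991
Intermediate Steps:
1/(52*(-37) + W(-55, 81)) = 1/(52*(-37) + 48/81) = 1/(-1924 + 48*(1/81)) = 1/(-1924 + 16/27) = 1/(-51932/27) = -27/51932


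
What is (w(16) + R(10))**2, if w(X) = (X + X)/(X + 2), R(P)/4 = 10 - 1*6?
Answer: 25600/81 ≈ 316.05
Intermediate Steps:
R(P) = 16 (R(P) = 4*(10 - 1*6) = 4*(10 - 6) = 4*4 = 16)
w(X) = 2*X/(2 + X) (w(X) = (2*X)/(2 + X) = 2*X/(2 + X))
(w(16) + R(10))**2 = (2*16/(2 + 16) + 16)**2 = (2*16/18 + 16)**2 = (2*16*(1/18) + 16)**2 = (16/9 + 16)**2 = (160/9)**2 = 25600/81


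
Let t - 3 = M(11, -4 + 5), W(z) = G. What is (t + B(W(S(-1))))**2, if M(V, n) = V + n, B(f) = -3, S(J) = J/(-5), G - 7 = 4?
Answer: 144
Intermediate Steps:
G = 11 (G = 7 + 4 = 11)
S(J) = -J/5 (S(J) = J*(-1/5) = -J/5)
W(z) = 11
t = 15 (t = 3 + (11 + (-4 + 5)) = 3 + (11 + 1) = 3 + 12 = 15)
(t + B(W(S(-1))))**2 = (15 - 3)**2 = 12**2 = 144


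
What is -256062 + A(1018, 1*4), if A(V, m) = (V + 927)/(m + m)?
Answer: -2046551/8 ≈ -2.5582e+5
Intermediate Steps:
A(V, m) = (927 + V)/(2*m) (A(V, m) = (927 + V)/((2*m)) = (927 + V)*(1/(2*m)) = (927 + V)/(2*m))
-256062 + A(1018, 1*4) = -256062 + (927 + 1018)/(2*((1*4))) = -256062 + (½)*1945/4 = -256062 + (½)*(¼)*1945 = -256062 + 1945/8 = -2046551/8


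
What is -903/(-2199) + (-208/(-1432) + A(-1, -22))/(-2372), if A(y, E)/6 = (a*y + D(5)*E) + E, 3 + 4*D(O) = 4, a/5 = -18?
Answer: 78579305/311223004 ≈ 0.25249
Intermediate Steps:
a = -90 (a = 5*(-18) = -90)
D(O) = ¼ (D(O) = -¾ + (¼)*4 = -¾ + 1 = ¼)
A(y, E) = -540*y + 15*E/2 (A(y, E) = 6*((-90*y + E/4) + E) = 6*(-90*y + 5*E/4) = -540*y + 15*E/2)
-903/(-2199) + (-208/(-1432) + A(-1, -22))/(-2372) = -903/(-2199) + (-208/(-1432) + (-540*(-1) + (15/2)*(-22)))/(-2372) = -903*(-1/2199) + (-208*(-1/1432) + (540 - 165))*(-1/2372) = 301/733 + (26/179 + 375)*(-1/2372) = 301/733 + (67151/179)*(-1/2372) = 301/733 - 67151/424588 = 78579305/311223004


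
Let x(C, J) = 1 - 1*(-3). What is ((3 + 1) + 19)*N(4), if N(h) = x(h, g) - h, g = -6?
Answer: 0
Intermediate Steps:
x(C, J) = 4 (x(C, J) = 1 + 3 = 4)
N(h) = 4 - h
((3 + 1) + 19)*N(4) = ((3 + 1) + 19)*(4 - 1*4) = (4 + 19)*(4 - 4) = 23*0 = 0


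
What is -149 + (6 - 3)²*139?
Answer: 1102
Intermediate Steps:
-149 + (6 - 3)²*139 = -149 + 3²*139 = -149 + 9*139 = -149 + 1251 = 1102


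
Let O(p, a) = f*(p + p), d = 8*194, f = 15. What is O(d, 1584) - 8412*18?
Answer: -104856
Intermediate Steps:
d = 1552
O(p, a) = 30*p (O(p, a) = 15*(p + p) = 15*(2*p) = 30*p)
O(d, 1584) - 8412*18 = 30*1552 - 8412*18 = 46560 - 151416 = -104856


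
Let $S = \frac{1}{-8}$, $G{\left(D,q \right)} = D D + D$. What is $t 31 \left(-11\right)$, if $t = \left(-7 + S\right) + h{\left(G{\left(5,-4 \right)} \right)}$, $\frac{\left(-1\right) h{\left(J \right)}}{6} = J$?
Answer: $\frac{510477}{8} \approx 63810.0$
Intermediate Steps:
$G{\left(D,q \right)} = D + D^{2}$ ($G{\left(D,q \right)} = D^{2} + D = D + D^{2}$)
$h{\left(J \right)} = - 6 J$
$S = - \frac{1}{8} \approx -0.125$
$t = - \frac{1497}{8}$ ($t = \left(-7 - \frac{1}{8}\right) - 6 \cdot 5 \left(1 + 5\right) = - \frac{57}{8} - 6 \cdot 5 \cdot 6 = - \frac{57}{8} - 180 = - \frac{1497}{8} \approx -187.13$)
$t 31 \left(-11\right) = \left(- \frac{1497}{8}\right) 31 \left(-11\right) = \left(- \frac{46407}{8}\right) \left(-11\right) = \frac{510477}{8}$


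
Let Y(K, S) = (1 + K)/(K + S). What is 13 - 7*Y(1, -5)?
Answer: 33/2 ≈ 16.500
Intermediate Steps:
Y(K, S) = (1 + K)/(K + S)
13 - 7*Y(1, -5) = 13 - 7*(1 + 1)/(1 - 5) = 13 - 7*2/(-4) = 13 - (-7)*2/4 = 13 - 7*(-½) = 13 + 7/2 = 33/2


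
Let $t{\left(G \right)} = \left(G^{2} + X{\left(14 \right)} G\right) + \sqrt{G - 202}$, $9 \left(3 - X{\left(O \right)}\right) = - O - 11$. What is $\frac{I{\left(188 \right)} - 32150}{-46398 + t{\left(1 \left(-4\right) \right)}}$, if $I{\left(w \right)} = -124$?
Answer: $\frac{60655981518}{87214099001} + \frac{1307097 i \sqrt{206}}{87214099001} \approx 0.69548 + 0.00021511 i$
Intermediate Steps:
$X{\left(O \right)} = \frac{38}{9} + \frac{O}{9}$ ($X{\left(O \right)} = 3 - \frac{- O - 11}{9} = 3 - \frac{-11 - O}{9} = 3 + \left(\frac{11}{9} + \frac{O}{9}\right) = \frac{38}{9} + \frac{O}{9}$)
$t{\left(G \right)} = G^{2} + \sqrt{-202 + G} + \frac{52 G}{9}$ ($t{\left(G \right)} = \left(G^{2} + \left(\frac{38}{9} + \frac{1}{9} \cdot 14\right) G\right) + \sqrt{G - 202} = \left(G^{2} + \left(\frac{38}{9} + \frac{14}{9}\right) G\right) + \sqrt{-202 + G} = \left(G^{2} + \frac{52 G}{9}\right) + \sqrt{-202 + G} = G^{2} + \sqrt{-202 + G} + \frac{52 G}{9}$)
$\frac{I{\left(188 \right)} - 32150}{-46398 + t{\left(1 \left(-4\right) \right)}} = \frac{-124 - 32150}{-46398 + \left(\left(1 \left(-4\right)\right)^{2} + \sqrt{-202 + 1 \left(-4\right)} + \frac{52 \cdot 1 \left(-4\right)}{9}\right)} = - \frac{32274}{-46398 + \left(\left(-4\right)^{2} + \sqrt{-202 - 4} + \frac{52}{9} \left(-4\right)\right)} = - \frac{32274}{-46398 + \left(16 + \sqrt{-206} - \frac{208}{9}\right)} = - \frac{32274}{-46398 + \left(16 + i \sqrt{206} - \frac{208}{9}\right)} = - \frac{32274}{-46398 - \left(\frac{64}{9} - i \sqrt{206}\right)} = - \frac{32274}{- \frac{417646}{9} + i \sqrt{206}}$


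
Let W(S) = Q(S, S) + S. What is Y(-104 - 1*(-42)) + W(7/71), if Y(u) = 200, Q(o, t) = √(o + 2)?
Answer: 14207/71 + √10579/71 ≈ 201.55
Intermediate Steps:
Q(o, t) = √(2 + o)
W(S) = S + √(2 + S) (W(S) = √(2 + S) + S = S + √(2 + S))
Y(-104 - 1*(-42)) + W(7/71) = 200 + (7/71 + √(2 + 7/71)) = 200 + (7/71 + √(149/71)) = 200 + (7/71 + √10579/71) = 14207/71 + √10579/71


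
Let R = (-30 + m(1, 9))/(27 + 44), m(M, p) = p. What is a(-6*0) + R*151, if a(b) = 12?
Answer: -2319/71 ≈ -32.662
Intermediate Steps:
R = -21/71 (R = (-30 + 9)/(27 + 44) = -21/71 ≈ -0.29577)
a(-6*0) + R*151 = 12 - 21/71*151 = 12 - 3171/71 = -2319/71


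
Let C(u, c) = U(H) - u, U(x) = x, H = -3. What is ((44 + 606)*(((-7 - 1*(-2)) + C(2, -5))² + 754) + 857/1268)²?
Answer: 495429678570669649/1607824 ≈ 3.0814e+11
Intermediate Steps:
C(u, c) = -3 - u
((44 + 606)*(((-7 - 1*(-2)) + C(2, -5))² + 754) + 857/1268)² = ((44 + 606)*(((-7 - 1*(-2)) + (-3 - 1*2))² + 754) + 857/1268)² = (650*(((-7 + 2) + (-3 - 2))² + 754) + 857*(1/1268))² = (650*((-5 - 5)² + 754) + 857/1268)² = (650*((-10)² + 754) + 857/1268)² = (650*(100 + 754) + 857/1268)² = (650*854 + 857/1268)² = (555100 + 857/1268)² = (703867657/1268)² = 495429678570669649/1607824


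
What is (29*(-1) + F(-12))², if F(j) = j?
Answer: 1681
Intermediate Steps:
(29*(-1) + F(-12))² = (29*(-1) - 12)² = (-29 - 12)² = (-41)² = 1681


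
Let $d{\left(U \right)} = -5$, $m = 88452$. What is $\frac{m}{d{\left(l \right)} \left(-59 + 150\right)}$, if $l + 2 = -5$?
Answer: $- \frac{972}{5} \approx -194.4$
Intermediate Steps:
$l = -7$ ($l = -2 - 5 = -7$)
$\frac{m}{d{\left(l \right)} \left(-59 + 150\right)} = \frac{88452}{\left(-5\right) \left(-59 + 150\right)} = \frac{88452}{\left(-5\right) 91} = \frac{88452}{-455} = 88452 \left(- \frac{1}{455}\right) = - \frac{972}{5}$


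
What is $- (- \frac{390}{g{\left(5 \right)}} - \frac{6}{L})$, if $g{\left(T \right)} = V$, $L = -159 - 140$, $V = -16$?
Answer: $- \frac{58353}{2392} \approx -24.395$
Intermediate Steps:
$L = -299$
$g{\left(T \right)} = -16$
$- (- \frac{390}{g{\left(5 \right)}} - \frac{6}{L}) = - (- \frac{390}{-16} - \frac{6}{-299}) = - (\left(-390\right) \left(- \frac{1}{16}\right) - - \frac{6}{299}) = - (\frac{195}{8} + \frac{6}{299}) = \left(-1\right) \frac{58353}{2392} = - \frac{58353}{2392}$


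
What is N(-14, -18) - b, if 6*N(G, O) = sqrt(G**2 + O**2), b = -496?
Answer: 496 + sqrt(130)/3 ≈ 499.80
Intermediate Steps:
N(G, O) = sqrt(G**2 + O**2)/6
N(-14, -18) - b = sqrt((-14)**2 + (-18)**2)/6 - 1*(-496) = sqrt(196 + 324)/6 + 496 = sqrt(520)/6 + 496 = (2*sqrt(130))/6 + 496 = sqrt(130)/3 + 496 = 496 + sqrt(130)/3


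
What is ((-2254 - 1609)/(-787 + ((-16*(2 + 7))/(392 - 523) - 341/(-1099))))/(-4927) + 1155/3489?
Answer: 213893301737759/648078296648276 ≈ 0.33004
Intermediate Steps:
((-2254 - 1609)/(-787 + ((-16*(2 + 7))/(392 - 523) - 341/(-1099))))/(-4927) + 1155/3489 = -3863/(-787 + (-16*9/(-131) - 341*(-1/1099)))*(-1/4927) + 1155*(1/3489) = -3863/(-787 + (-144*(-1/131) + 341/1099))*(-1/4927) + 385/1163 = -3863/(-787 + (144/131 + 341/1099))*(-1/4927) + 385/1163 = -3863/(-787 + 202927/143969)*(-1/4927) + 385/1163 = -3863/(-113100676/143969)*(-1/4927) + 385/1163 = -3863*(-143969/113100676)*(-1/4927) + 385/1163 = (556152247/113100676)*(-1/4927) + 385/1163 = -556152247/557247030652 + 385/1163 = 213893301737759/648078296648276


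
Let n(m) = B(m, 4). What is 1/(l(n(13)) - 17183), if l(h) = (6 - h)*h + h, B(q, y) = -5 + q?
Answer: -1/17191 ≈ -5.8170e-5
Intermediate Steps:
n(m) = -5 + m
l(h) = h + h*(6 - h) (l(h) = h*(6 - h) + h = h + h*(6 - h))
1/(l(n(13)) - 17183) = 1/((-5 + 13)*(7 - (-5 + 13)) - 17183) = 1/(8*(7 - 1*8) - 17183) = 1/(8*(7 - 8) - 17183) = 1/(8*(-1) - 17183) = 1/(-8 - 17183) = 1/(-17191) = -1/17191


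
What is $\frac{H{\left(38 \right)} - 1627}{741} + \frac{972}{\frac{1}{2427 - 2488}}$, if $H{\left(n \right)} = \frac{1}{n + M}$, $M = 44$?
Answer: $- \frac{1200944639}{20254} \approx -59294.0$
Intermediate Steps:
$H{\left(n \right)} = \frac{1}{44 + n}$ ($H{\left(n \right)} = \frac{1}{n + 44} = \frac{1}{44 + n}$)
$\frac{H{\left(38 \right)} - 1627}{741} + \frac{972}{\frac{1}{2427 - 2488}} = \frac{\frac{1}{44 + 38} - 1627}{741} + \frac{972}{\frac{1}{2427 - 2488}} = \left(\frac{1}{82} - 1627\right) \frac{1}{741} + \frac{972}{\frac{1}{-61}} = \left(\frac{1}{82} - 1627\right) \frac{1}{741} + \frac{972}{- \frac{1}{61}} = \left(- \frac{133413}{82}\right) \frac{1}{741} + 972 \left(-61\right) = - \frac{44471}{20254} - 59292 = - \frac{1200944639}{20254}$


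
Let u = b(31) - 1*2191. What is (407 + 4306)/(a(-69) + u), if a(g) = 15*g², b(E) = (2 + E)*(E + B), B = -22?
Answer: 4713/69521 ≈ 0.067792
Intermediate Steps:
b(E) = (-22 + E)*(2 + E) (b(E) = (2 + E)*(E - 22) = (2 + E)*(-22 + E) = (-22 + E)*(2 + E))
u = -1894 (u = (-44 + 31² - 20*31) - 1*2191 = (-44 + 961 - 620) - 2191 = 297 - 2191 = -1894)
(407 + 4306)/(a(-69) + u) = (407 + 4306)/(15*(-69)² - 1894) = 4713/(15*4761 - 1894) = 4713/(71415 - 1894) = 4713/69521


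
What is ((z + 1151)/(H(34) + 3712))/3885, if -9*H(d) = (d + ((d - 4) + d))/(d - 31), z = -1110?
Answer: 369/129663170 ≈ 2.8458e-6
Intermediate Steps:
H(d) = -(-4 + 3*d)/(9*(-31 + d)) (H(d) = -(d + ((d - 4) + d))/(9*(d - 31)) = -(d + ((-4 + d) + d))/(9*(-31 + d)) = -(d + (-4 + 2*d))/(9*(-31 + d)) = -(-4 + 3*d)/(9*(-31 + d)))
((z + 1151)/(H(34) + 3712))/3885 = ((-1110 + 1151)/((4 - 3*34)/(9*(-31 + 34)) + 3712))/3885 = (41/((1/9)*(4 - 102)/3 + 3712))*(1/3885) = (41/((1/9)*(1/3)*(-98) + 3712))*(1/3885) = (41/(-98/27 + 3712))*(1/3885) = (41/(100126/27))*(1/3885) = (41*(27/100126))*(1/3885) = (1107/100126)*(1/3885) = 369/129663170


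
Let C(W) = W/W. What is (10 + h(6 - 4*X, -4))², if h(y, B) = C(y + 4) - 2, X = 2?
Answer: 81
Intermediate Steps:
C(W) = 1
h(y, B) = -1 (h(y, B) = 1 - 2 = -1)
(10 + h(6 - 4*X, -4))² = (10 - 1)² = 9² = 81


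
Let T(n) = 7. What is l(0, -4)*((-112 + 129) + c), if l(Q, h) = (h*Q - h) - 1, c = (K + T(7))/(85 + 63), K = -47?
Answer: 1857/37 ≈ 50.189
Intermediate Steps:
c = -10/37 (c = (-47 + 7)/(85 + 63) = -40/148 = -40*1/148 = -10/37 ≈ -0.27027)
l(Q, h) = -1 - h + Q*h (l(Q, h) = (Q*h - h) - 1 = (-h + Q*h) - 1 = -1 - h + Q*h)
l(0, -4)*((-112 + 129) + c) = (-1 - 1*(-4) + 0*(-4))*((-112 + 129) - 10/37) = (-1 + 4 + 0)*(17 - 10/37) = 3*(619/37) = 1857/37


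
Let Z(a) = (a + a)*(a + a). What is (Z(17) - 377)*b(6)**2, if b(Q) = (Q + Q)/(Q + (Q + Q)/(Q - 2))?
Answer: 12464/9 ≈ 1384.9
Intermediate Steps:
Z(a) = 4*a**2 (Z(a) = (2*a)*(2*a) = 4*a**2)
b(Q) = 2*Q/(Q + 2*Q/(-2 + Q)) (b(Q) = (2*Q)/(Q + (2*Q)/(-2 + Q)) = (2*Q)/(Q + 2*Q/(-2 + Q)) = 2*Q/(Q + 2*Q/(-2 + Q)))
(Z(17) - 377)*b(6)**2 = (4*17**2 - 377)*(2 - 4/6)**2 = (4*289 - 377)*(2 - 4*1/6)**2 = (1156 - 377)*(2 - 2/3)**2 = 779*(4/3)**2 = 779*(16/9) = 12464/9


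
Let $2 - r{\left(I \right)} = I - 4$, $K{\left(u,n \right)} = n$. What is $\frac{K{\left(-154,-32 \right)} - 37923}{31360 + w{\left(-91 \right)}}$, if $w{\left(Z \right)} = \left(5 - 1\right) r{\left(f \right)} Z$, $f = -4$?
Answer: $- \frac{7591}{5544} \approx -1.3692$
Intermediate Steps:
$r{\left(I \right)} = 6 - I$ ($r{\left(I \right)} = 2 - \left(I - 4\right) = 2 - \left(-4 + I\right) = 6 - I$)
$w{\left(Z \right)} = 40 Z$ ($w{\left(Z \right)} = \left(5 - 1\right) \left(6 - -4\right) Z = 4 \left(6 + 4\right) Z = 4 \cdot 10 Z = 40 Z$)
$\frac{K{\left(-154,-32 \right)} - 37923}{31360 + w{\left(-91 \right)}} = \frac{-32 - 37923}{31360 + 40 \left(-91\right)} = - \frac{37955}{31360 - 3640} = - \frac{37955}{27720} = \left(-37955\right) \frac{1}{27720} = - \frac{7591}{5544}$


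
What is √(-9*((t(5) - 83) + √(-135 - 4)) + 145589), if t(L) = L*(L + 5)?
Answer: √(145886 - 9*I*√139) ≈ 381.95 - 0.139*I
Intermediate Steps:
t(L) = L*(5 + L)
√(-9*((t(5) - 83) + √(-135 - 4)) + 145589) = √(-9*((5*(5 + 5) - 83) + √(-135 - 4)) + 145589) = √(-9*((5*10 - 83) + √(-139)) + 145589) = √(-9*((50 - 83) + I*√139) + 145589) = √(-9*(-33 + I*√139) + 145589) = √((297 - 9*I*√139) + 145589) = √(145886 - 9*I*√139)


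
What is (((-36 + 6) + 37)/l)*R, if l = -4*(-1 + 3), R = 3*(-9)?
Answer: 189/8 ≈ 23.625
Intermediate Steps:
R = -27
l = -8 (l = -4*2 = -8)
(((-36 + 6) + 37)/l)*R = (((-36 + 6) + 37)/(-8))*(-27) = ((-30 + 37)*(-⅛))*(-27) = (7*(-⅛))*(-27) = -7/8*(-27) = 189/8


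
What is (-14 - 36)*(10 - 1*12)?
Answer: 100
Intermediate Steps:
(-14 - 36)*(10 - 1*12) = -50*(10 - 12) = -50*(-2) = 100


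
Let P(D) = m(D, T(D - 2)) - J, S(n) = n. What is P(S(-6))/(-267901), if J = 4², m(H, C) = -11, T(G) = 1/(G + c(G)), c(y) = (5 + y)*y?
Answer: 27/267901 ≈ 0.00010078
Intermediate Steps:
c(y) = y*(5 + y)
T(G) = 1/(G + G*(5 + G))
J = 16
P(D) = -27 (P(D) = -11 - 1*16 = -11 - 16 = -27)
P(S(-6))/(-267901) = -27/(-267901) = -27*(-1/267901) = 27/267901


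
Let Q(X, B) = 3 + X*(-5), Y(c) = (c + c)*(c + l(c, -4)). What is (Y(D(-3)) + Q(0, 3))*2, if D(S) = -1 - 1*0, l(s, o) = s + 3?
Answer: 2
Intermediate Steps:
l(s, o) = 3 + s
D(S) = -1 (D(S) = -1 + 0 = -1)
Y(c) = 2*c*(3 + 2*c) (Y(c) = (c + c)*(c + (3 + c)) = (2*c)*(3 + 2*c) = 2*c*(3 + 2*c))
Q(X, B) = 3 - 5*X
(Y(D(-3)) + Q(0, 3))*2 = (2*(-1)*(3 + 2*(-1)) + (3 - 5*0))*2 = (2*(-1)*(3 - 2) + (3 + 0))*2 = (2*(-1)*1 + 3)*2 = (-2 + 3)*2 = 1*2 = 2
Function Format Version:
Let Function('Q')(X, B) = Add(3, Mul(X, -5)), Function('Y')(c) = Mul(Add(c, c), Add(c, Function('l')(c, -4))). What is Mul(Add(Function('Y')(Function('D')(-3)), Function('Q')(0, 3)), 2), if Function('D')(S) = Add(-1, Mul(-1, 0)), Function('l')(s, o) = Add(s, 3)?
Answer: 2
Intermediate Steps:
Function('l')(s, o) = Add(3, s)
Function('D')(S) = -1 (Function('D')(S) = Add(-1, 0) = -1)
Function('Y')(c) = Mul(2, c, Add(3, Mul(2, c))) (Function('Y')(c) = Mul(Add(c, c), Add(c, Add(3, c))) = Mul(Mul(2, c), Add(3, Mul(2, c))) = Mul(2, c, Add(3, Mul(2, c))))
Function('Q')(X, B) = Add(3, Mul(-5, X))
Mul(Add(Function('Y')(Function('D')(-3)), Function('Q')(0, 3)), 2) = Mul(Add(Mul(2, -1, Add(3, Mul(2, -1))), Add(3, Mul(-5, 0))), 2) = Mul(Add(Mul(2, -1, Add(3, -2)), Add(3, 0)), 2) = Mul(Add(Mul(2, -1, 1), 3), 2) = Mul(Add(-2, 3), 2) = Mul(1, 2) = 2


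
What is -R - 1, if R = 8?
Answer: -9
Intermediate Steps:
-R - 1 = -1*8 - 1 = -8 - 1 = -9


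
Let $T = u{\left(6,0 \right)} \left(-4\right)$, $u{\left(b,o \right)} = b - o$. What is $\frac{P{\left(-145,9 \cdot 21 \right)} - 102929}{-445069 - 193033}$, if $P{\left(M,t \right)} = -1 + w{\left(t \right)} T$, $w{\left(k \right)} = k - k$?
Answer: $\frac{51465}{319051} \approx 0.16131$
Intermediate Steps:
$T = -24$ ($T = \left(6 - 0\right) \left(-4\right) = \left(6 + 0\right) \left(-4\right) = 6 \left(-4\right) = -24$)
$w{\left(k \right)} = 0$
$P{\left(M,t \right)} = -1$ ($P{\left(M,t \right)} = -1 + 0 \left(-24\right) = -1 + 0 = -1$)
$\frac{P{\left(-145,9 \cdot 21 \right)} - 102929}{-445069 - 193033} = \frac{-1 - 102929}{-445069 - 193033} = - \frac{102930}{-638102} = \left(-102930\right) \left(- \frac{1}{638102}\right) = \frac{51465}{319051}$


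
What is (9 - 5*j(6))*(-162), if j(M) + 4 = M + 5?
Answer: 4212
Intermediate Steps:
j(M) = 1 + M (j(M) = -4 + (M + 5) = -4 + (5 + M) = 1 + M)
(9 - 5*j(6))*(-162) = (9 - 5*(1 + 6))*(-162) = (9 - 5*7)*(-162) = (9 - 35)*(-162) = -26*(-162) = 4212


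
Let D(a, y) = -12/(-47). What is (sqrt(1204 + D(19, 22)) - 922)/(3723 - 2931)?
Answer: -461/396 + 5*sqrt(26602)/18612 ≈ -1.1203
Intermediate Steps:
D(a, y) = 12/47 (D(a, y) = -12*(-1/47) = 12/47)
(sqrt(1204 + D(19, 22)) - 922)/(3723 - 2931) = (sqrt(1204 + 12/47) - 922)/(3723 - 2931) = (sqrt(56600/47) - 922)/792 = (10*sqrt(26602)/47 - 922)*(1/792) = (-922 + 10*sqrt(26602)/47)*(1/792) = -461/396 + 5*sqrt(26602)/18612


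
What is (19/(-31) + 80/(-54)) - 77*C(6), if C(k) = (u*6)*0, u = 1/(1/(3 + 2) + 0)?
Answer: -1753/837 ≈ -2.0944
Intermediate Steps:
u = 5 (u = 1/(1/5 + 0) = 1/(⅕ + 0) = 1/(⅕) = 5)
C(k) = 0 (C(k) = (5*6)*0 = 30*0 = 0)
(19/(-31) + 80/(-54)) - 77*C(6) = (19/(-31) + 80/(-54)) - 77*0 = (19*(-1/31) + 80*(-1/54)) + 0 = (-19/31 - 40/27) + 0 = -1753/837 + 0 = -1753/837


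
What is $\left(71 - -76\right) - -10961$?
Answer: $11108$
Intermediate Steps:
$\left(71 - -76\right) - -10961 = \left(71 + 76\right) + 10961 = 147 + 10961 = 11108$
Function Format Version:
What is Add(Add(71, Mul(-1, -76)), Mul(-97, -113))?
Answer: 11108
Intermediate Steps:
Add(Add(71, Mul(-1, -76)), Mul(-97, -113)) = Add(Add(71, 76), 10961) = Add(147, 10961) = 11108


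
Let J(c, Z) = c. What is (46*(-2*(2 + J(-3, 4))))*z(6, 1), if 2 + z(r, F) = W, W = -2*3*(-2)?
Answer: 920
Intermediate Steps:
W = 12 (W = -6*(-2) = 12)
z(r, F) = 10 (z(r, F) = -2 + 12 = 10)
(46*(-2*(2 + J(-3, 4))))*z(6, 1) = (46*(-2*(2 - 3)))*10 = (46*(-2*(-1)))*10 = (46*2)*10 = 92*10 = 920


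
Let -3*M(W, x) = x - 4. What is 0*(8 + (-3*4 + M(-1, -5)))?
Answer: 0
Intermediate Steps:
M(W, x) = 4/3 - x/3 (M(W, x) = -(x - 4)/3 = -(-4 + x)/3 = 4/3 - x/3)
0*(8 + (-3*4 + M(-1, -5))) = 0*(8 + (-3*4 + (4/3 - ⅓*(-5)))) = 0*(8 + (-12 + (4/3 + 5/3))) = 0*(8 + (-12 + 3)) = 0*(8 - 9) = 0*(-1) = 0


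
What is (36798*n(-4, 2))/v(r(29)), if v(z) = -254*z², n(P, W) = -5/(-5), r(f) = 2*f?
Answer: -18399/427228 ≈ -0.043066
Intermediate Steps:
n(P, W) = 1 (n(P, W) = -5*(-⅕) = 1)
(36798*n(-4, 2))/v(r(29)) = (36798*1)/((-254*(2*29)²)) = 36798/((-254*58²)) = 36798/((-254*3364)) = 36798/(-854456) = 36798*(-1/854456) = -18399/427228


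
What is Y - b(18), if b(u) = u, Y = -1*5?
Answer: -23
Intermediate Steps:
Y = -5
Y - b(18) = -5 - 1*18 = -5 - 18 = -23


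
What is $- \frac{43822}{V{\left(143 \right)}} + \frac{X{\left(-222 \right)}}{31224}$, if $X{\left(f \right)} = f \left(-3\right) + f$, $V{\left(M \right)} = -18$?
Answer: $\frac{57012755}{23418} \approx 2434.6$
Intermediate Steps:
$X{\left(f \right)} = - 2 f$ ($X{\left(f \right)} = - 3 f + f = - 2 f$)
$- \frac{43822}{V{\left(143 \right)}} + \frac{X{\left(-222 \right)}}{31224} = - \frac{43822}{-18} + \frac{\left(-2\right) \left(-222\right)}{31224} = \left(-43822\right) \left(- \frac{1}{18}\right) + 444 \cdot \frac{1}{31224} = \frac{21911}{9} + \frac{37}{2602} = \frac{57012755}{23418}$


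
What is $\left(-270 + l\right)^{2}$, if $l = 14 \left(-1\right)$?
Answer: $80656$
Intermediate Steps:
$l = -14$
$\left(-270 + l\right)^{2} = \left(-270 - 14\right)^{2} = \left(-284\right)^{2} = 80656$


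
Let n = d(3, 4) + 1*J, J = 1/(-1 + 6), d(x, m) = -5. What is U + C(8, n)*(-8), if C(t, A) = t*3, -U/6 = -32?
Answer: 0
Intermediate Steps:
U = 192 (U = -6*(-32) = 192)
J = ⅕ (J = 1/5 = ⅕ ≈ 0.20000)
n = -24/5 (n = -5 + 1*(⅕) = -5 + ⅕ = -24/5 ≈ -4.8000)
C(t, A) = 3*t
U + C(8, n)*(-8) = 192 + (3*8)*(-8) = 192 + 24*(-8) = 192 - 192 = 0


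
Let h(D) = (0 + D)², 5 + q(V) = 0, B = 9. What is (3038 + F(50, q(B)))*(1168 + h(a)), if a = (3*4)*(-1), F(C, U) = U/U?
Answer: 3987168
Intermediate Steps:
q(V) = -5 (q(V) = -5 + 0 = -5)
F(C, U) = 1
a = -12 (a = 12*(-1) = -12)
h(D) = D²
(3038 + F(50, q(B)))*(1168 + h(a)) = (3038 + 1)*(1168 + (-12)²) = 3039*(1168 + 144) = 3039*1312 = 3987168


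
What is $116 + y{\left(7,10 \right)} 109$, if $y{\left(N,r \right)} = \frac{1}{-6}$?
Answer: $\frac{587}{6} \approx 97.833$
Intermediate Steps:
$y{\left(N,r \right)} = - \frac{1}{6}$
$116 + y{\left(7,10 \right)} 109 = 116 - \frac{109}{6} = \frac{587}{6}$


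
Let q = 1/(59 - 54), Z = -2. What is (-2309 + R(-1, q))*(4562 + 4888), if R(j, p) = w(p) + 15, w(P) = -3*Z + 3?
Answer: -21593250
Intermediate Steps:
q = ⅕ (q = 1/5 = ⅕ ≈ 0.20000)
w(P) = 9 (w(P) = -3*(-2) + 3 = 6 + 3 = 9)
R(j, p) = 24 (R(j, p) = 9 + 15 = 24)
(-2309 + R(-1, q))*(4562 + 4888) = (-2309 + 24)*(4562 + 4888) = -2285*9450 = -21593250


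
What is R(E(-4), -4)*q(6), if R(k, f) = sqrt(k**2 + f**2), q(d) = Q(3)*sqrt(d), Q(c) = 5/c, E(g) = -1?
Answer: 5*sqrt(102)/3 ≈ 16.833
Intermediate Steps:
q(d) = 5*sqrt(d)/3 (q(d) = (5/3)*sqrt(d) = (5*(1/3))*sqrt(d) = 5*sqrt(d)/3)
R(k, f) = sqrt(f**2 + k**2)
R(E(-4), -4)*q(6) = sqrt((-4)**2 + (-1)**2)*(5*sqrt(6)/3) = sqrt(16 + 1)*(5*sqrt(6)/3) = sqrt(17)*(5*sqrt(6)/3) = 5*sqrt(102)/3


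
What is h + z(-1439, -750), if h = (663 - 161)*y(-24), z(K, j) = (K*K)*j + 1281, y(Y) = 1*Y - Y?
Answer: -1553039469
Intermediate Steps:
y(Y) = 0 (y(Y) = Y - Y = 0)
z(K, j) = 1281 + j*K**2 (z(K, j) = K**2*j + 1281 = j*K**2 + 1281 = 1281 + j*K**2)
h = 0 (h = (663 - 161)*0 = 502*0 = 0)
h + z(-1439, -750) = 0 + (1281 - 750*(-1439)**2) = 0 + (1281 - 750*2070721) = 0 + (1281 - 1553040750) = 0 - 1553039469 = -1553039469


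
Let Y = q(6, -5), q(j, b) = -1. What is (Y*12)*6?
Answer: -72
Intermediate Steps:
Y = -1
(Y*12)*6 = -1*12*6 = -12*6 = -72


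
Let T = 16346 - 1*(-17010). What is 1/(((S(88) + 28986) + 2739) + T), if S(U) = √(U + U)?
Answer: 65081/4235536385 - 4*√11/4235536385 ≈ 1.5362e-5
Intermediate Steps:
S(U) = √2*√U (S(U) = √(2*U) = √2*√U)
T = 33356 (T = 16346 + 17010 = 33356)
1/(((S(88) + 28986) + 2739) + T) = 1/(((√2*√88 + 28986) + 2739) + 33356) = 1/(((√2*(2*√22) + 28986) + 2739) + 33356) = 1/(((4*√11 + 28986) + 2739) + 33356) = 1/(((28986 + 4*√11) + 2739) + 33356) = 1/((31725 + 4*√11) + 33356) = 1/(65081 + 4*√11)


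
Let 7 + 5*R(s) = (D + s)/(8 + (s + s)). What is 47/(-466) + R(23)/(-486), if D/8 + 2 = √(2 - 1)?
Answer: -999697/10191420 ≈ -0.098092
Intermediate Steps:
D = -8 (D = -16 + 8*√(2 - 1) = -16 + 8*√1 = -16 + 8*1 = -16 + 8 = -8)
R(s) = -7/5 + (-8 + s)/(5*(8 + 2*s)) (R(s) = -7/5 + ((-8 + s)/(8 + (s + s)))/5 = -7/5 + ((-8 + s)/(8 + 2*s))/5 = -7/5 + (-8 + s)/(5*(8 + 2*s)))
47/(-466) + R(23)/(-486) = 47/(-466) + ((-64 - 13*23)/(10*(4 + 23)))/(-486) = 47*(-1/466) + ((⅒)*(-64 - 299)/27)*(-1/486) = -47/466 + ((⅒)*(1/27)*(-363))*(-1/486) = -47/466 - 121/90*(-1/486) = -47/466 + 121/43740 = -999697/10191420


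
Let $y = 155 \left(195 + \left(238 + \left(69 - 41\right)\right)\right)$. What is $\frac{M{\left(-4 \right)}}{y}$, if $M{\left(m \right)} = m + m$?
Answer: $- \frac{8}{71455} \approx -0.00011196$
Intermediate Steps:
$M{\left(m \right)} = 2 m$
$y = 71455$ ($y = 155 \left(195 + \left(238 + 28\right)\right) = 155 \left(195 + 266\right) = 155 \cdot 461 = 71455$)
$\frac{M{\left(-4 \right)}}{y} = \frac{2 \left(-4\right)}{71455} = \left(-8\right) \frac{1}{71455} = - \frac{8}{71455}$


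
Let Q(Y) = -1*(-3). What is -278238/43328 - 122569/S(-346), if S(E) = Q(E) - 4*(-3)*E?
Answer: 2078130085/89883936 ≈ 23.120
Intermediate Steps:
Q(Y) = 3
S(E) = 3 + 12*E (S(E) = 3 - 4*(-3)*E = 3 - (-12)*E = 3 + 12*E)
-278238/43328 - 122569/S(-346) = -278238/43328 - 122569/(3 + 12*(-346)) = -278238*1/43328 - 122569/(3 - 4152) = -139119/21664 - 122569/(-4149) = -139119/21664 - 122569*(-1/4149) = -139119/21664 + 122569/4149 = 2078130085/89883936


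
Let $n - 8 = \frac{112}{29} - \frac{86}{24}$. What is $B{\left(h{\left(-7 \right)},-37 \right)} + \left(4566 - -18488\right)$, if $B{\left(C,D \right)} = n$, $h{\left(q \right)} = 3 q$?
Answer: $\frac{8025673}{348} \approx 23062.0$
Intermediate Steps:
$n = \frac{2881}{348}$ ($n = 8 + \left(\frac{112}{29} - \frac{86}{24}\right) = 8 + \left(112 \cdot \frac{1}{29} - \frac{43}{12}\right) = 8 + \left(\frac{112}{29} - \frac{43}{12}\right) = 8 + \frac{97}{348} = \frac{2881}{348} \approx 8.2787$)
$B{\left(C,D \right)} = \frac{2881}{348}$
$B{\left(h{\left(-7 \right)},-37 \right)} + \left(4566 - -18488\right) = \frac{2881}{348} + \left(4566 - -18488\right) = \frac{2881}{348} + \left(4566 + 18488\right) = \frac{2881}{348} + 23054 = \frac{8025673}{348}$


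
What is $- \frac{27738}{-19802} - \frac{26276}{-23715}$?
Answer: $\frac{589062011}{234802215} \approx 2.5088$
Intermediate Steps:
$- \frac{27738}{-19802} - \frac{26276}{-23715} = \left(-27738\right) \left(- \frac{1}{19802}\right) - - \frac{26276}{23715} = \frac{13869}{9901} + \frac{26276}{23715} = \frac{589062011}{234802215}$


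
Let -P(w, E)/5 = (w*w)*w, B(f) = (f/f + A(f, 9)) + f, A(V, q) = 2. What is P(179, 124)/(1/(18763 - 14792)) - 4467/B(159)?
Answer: -6149258417119/54 ≈ -1.1388e+11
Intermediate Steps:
B(f) = 3 + f (B(f) = (f/f + 2) + f = (1 + 2) + f = 3 + f)
P(w, E) = -5*w³ (P(w, E) = -5*w*w*w = -5*w²*w = -5*w³)
P(179, 124)/(1/(18763 - 14792)) - 4467/B(159) = (-5*179³)/(1/(18763 - 14792)) - 4467/(3 + 159) = (-5*5735339)/(1/3971) - 4467/162 = -28676695/1/3971 - 4467*1/162 = -28676695*3971 - 1489/54 = -113875155845 - 1489/54 = -6149258417119/54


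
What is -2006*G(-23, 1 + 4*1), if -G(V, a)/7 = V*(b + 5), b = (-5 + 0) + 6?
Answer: -1937796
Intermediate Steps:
b = 1 (b = -5 + 6 = 1)
G(V, a) = -42*V (G(V, a) = -7*V*(1 + 5) = -7*V*6 = -42*V)
-2006*G(-23, 1 + 4*1) = -(-84252)*(-23) = -2006*966 = -1937796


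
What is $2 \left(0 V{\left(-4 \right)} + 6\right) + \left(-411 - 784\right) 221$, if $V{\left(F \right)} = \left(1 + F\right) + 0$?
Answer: $-264083$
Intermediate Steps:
$V{\left(F \right)} = 1 + F$
$2 \left(0 V{\left(-4 \right)} + 6\right) + \left(-411 - 784\right) 221 = 2 \left(0 \left(1 - 4\right) + 6\right) + \left(-411 - 784\right) 221 = 2 \left(0 \left(-3\right) + 6\right) - 264095 = 2 \left(0 + 6\right) - 264095 = 2 \cdot 6 - 264095 = 12 - 264095 = -264083$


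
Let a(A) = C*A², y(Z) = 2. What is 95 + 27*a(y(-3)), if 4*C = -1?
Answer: 68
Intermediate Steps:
C = -¼ (C = (¼)*(-1) = -¼ ≈ -0.25000)
a(A) = -A²/4
95 + 27*a(y(-3)) = 95 + 27*(-¼*2²) = 95 + 27*(-¼*4) = 95 + 27*(-1) = 95 - 27 = 68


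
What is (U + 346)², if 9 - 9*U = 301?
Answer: 7963684/81 ≈ 98317.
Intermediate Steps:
U = -292/9 (U = 1 - ⅑*301 = 1 - 301/9 = -292/9 ≈ -32.444)
(U + 346)² = (-292/9 + 346)² = (2822/9)² = 7963684/81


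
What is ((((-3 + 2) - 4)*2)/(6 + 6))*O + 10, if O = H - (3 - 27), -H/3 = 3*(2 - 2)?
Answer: -10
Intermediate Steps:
H = 0 (H = -9*(2 - 2) = -9*0 = -3*0 = 0)
O = 24 (O = 0 - (3 - 27) = 0 - 1*(-24) = 0 + 24 = 24)
((((-3 + 2) - 4)*2)/(6 + 6))*O + 10 = ((((-3 + 2) - 4)*2)/(6 + 6))*24 + 10 = (((-1 - 4)*2)/12)*24 + 10 = (-5*2*(1/12))*24 + 10 = -10*1/12*24 + 10 = -⅚*24 + 10 = -20 + 10 = -10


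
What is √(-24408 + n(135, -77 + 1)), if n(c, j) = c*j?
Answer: 18*I*√107 ≈ 186.19*I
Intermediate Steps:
√(-24408 + n(135, -77 + 1)) = √(-24408 + 135*(-77 + 1)) = √(-24408 + 135*(-76)) = √(-24408 - 10260) = √(-34668) = 18*I*√107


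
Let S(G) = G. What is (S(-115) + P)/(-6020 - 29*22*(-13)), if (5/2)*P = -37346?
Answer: -25089/3790 ≈ -6.6198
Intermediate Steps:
P = -74692/5 (P = (⅖)*(-37346) = -74692/5 ≈ -14938.)
(S(-115) + P)/(-6020 - 29*22*(-13)) = (-115 - 74692/5)/(-6020 - 29*22*(-13)) = -75267/(5*(-6020 - 638*(-13))) = -75267/(5*(-6020 + 8294)) = -75267/5/2274 = -75267/5*1/2274 = -25089/3790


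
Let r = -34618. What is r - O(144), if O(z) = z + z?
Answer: -34906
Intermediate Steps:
O(z) = 2*z
r - O(144) = -34618 - 2*144 = -34618 - 1*288 = -34618 - 288 = -34906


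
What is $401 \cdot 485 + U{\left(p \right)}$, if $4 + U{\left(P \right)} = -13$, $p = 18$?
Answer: $194468$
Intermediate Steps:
$U{\left(P \right)} = -17$ ($U{\left(P \right)} = -4 - 13 = -17$)
$401 \cdot 485 + U{\left(p \right)} = 401 \cdot 485 - 17 = 194485 - 17 = 194468$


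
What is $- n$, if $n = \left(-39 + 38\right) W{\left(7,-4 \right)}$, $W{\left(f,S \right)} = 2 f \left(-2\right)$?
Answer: $-28$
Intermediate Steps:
$W{\left(f,S \right)} = - 4 f$
$n = 28$ ($n = \left(-39 + 38\right) \left(\left(-4\right) 7\right) = \left(-1\right) \left(-28\right) = 28$)
$- n = \left(-1\right) 28 = -28$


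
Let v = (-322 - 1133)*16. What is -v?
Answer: 23280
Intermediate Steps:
v = -23280 (v = -1455*16 = -23280)
-v = -1*(-23280) = 23280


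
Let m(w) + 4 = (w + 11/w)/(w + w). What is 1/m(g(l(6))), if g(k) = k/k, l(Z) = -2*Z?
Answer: ½ ≈ 0.50000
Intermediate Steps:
g(k) = 1
m(w) = -4 + (w + 11/w)/(2*w) (m(w) = -4 + (w + 11/w)/(w + w) = -4 + (w + 11/w)/((2*w)) = -4 + (w + 11/w)*(1/(2*w)) = -4 + (w + 11/w)/(2*w))
1/m(g(l(6))) = 1/(-7/2 + (11/2)/1²) = 1/(-7/2 + (11/2)*1) = 1/(-7/2 + 11/2) = 1/2 = ½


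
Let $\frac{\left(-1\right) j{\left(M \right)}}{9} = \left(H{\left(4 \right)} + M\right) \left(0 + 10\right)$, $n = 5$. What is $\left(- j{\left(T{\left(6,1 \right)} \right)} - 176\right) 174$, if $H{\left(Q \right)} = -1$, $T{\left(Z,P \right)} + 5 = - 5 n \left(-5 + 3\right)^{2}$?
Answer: $-1690584$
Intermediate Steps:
$T{\left(Z,P \right)} = -105$ ($T{\left(Z,P \right)} = -5 + \left(-5\right) 5 \left(-5 + 3\right)^{2} = -5 - 25 \left(-2\right)^{2} = -5 - 100 = -105$)
$j{\left(M \right)} = 90 - 90 M$ ($j{\left(M \right)} = - 9 \left(-1 + M\right) \left(0 + 10\right) = - 9 \left(-1 + M\right) 10 = - 9 \left(-10 + 10 M\right) = 90 - 90 M$)
$\left(- j{\left(T{\left(6,1 \right)} \right)} - 176\right) 174 = \left(- (90 - -9450) - 176\right) 174 = \left(- (90 + 9450) - 176\right) 174 = \left(\left(-1\right) 9540 - 176\right) 174 = \left(-9540 - 176\right) 174 = \left(-9716\right) 174 = -1690584$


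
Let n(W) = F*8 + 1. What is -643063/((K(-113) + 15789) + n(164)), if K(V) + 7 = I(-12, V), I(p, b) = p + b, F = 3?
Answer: -643063/15682 ≈ -41.006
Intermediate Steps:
I(p, b) = b + p
n(W) = 25 (n(W) = 3*8 + 1 = 24 + 1 = 25)
K(V) = -19 + V (K(V) = -7 + (V - 12) = -7 + (-12 + V) = -19 + V)
-643063/((K(-113) + 15789) + n(164)) = -643063/(((-19 - 113) + 15789) + 25) = -643063/((-132 + 15789) + 25) = -643063/(15657 + 25) = -643063/15682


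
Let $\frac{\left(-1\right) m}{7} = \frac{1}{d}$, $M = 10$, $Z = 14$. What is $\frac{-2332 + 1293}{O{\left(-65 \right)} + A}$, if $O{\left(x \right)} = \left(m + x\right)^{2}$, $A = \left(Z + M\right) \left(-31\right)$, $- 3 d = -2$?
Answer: $- \frac{4156}{19825} \approx -0.20963$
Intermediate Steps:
$d = \frac{2}{3}$ ($d = \left(- \frac{1}{3}\right) \left(-2\right) = \frac{2}{3} \approx 0.66667$)
$m = - \frac{21}{2}$ ($m = - \frac{7}{\frac{2}{3}} = \left(-7\right) \frac{3}{2} = - \frac{21}{2} \approx -10.5$)
$A = -744$ ($A = \left(14 + 10\right) \left(-31\right) = 24 \left(-31\right) = -744$)
$O{\left(x \right)} = \left(- \frac{21}{2} + x\right)^{2}$
$\frac{-2332 + 1293}{O{\left(-65 \right)} + A} = \frac{-2332 + 1293}{\frac{\left(-21 + 2 \left(-65\right)\right)^{2}}{4} - 744} = - \frac{1039}{\frac{\left(-21 - 130\right)^{2}}{4} - 744} = - \frac{1039}{\frac{\left(-151\right)^{2}}{4} - 744} = - \frac{1039}{\frac{1}{4} \cdot 22801 - 744} = - \frac{1039}{\frac{22801}{4} - 744} = - \frac{1039}{\frac{19825}{4}} = \left(-1039\right) \frac{4}{19825} = - \frac{4156}{19825}$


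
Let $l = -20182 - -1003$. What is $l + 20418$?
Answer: $1239$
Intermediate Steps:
$l = -19179$ ($l = -20182 + 1003 = -19179$)
$l + 20418 = -19179 + 20418 = 1239$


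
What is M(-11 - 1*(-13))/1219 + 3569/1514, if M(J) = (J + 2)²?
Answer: 4374835/1845566 ≈ 2.3705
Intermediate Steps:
M(J) = (2 + J)²
M(-11 - 1*(-13))/1219 + 3569/1514 = (2 + (-11 - 1*(-13)))²/1219 + 3569/1514 = (2 + (-11 + 13))²*(1/1219) + 3569*(1/1514) = (2 + 2)²*(1/1219) + 3569/1514 = 4²*(1/1219) + 3569/1514 = 16*(1/1219) + 3569/1514 = 16/1219 + 3569/1514 = 4374835/1845566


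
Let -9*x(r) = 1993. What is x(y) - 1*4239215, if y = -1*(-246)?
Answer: -38154928/9 ≈ -4.2394e+6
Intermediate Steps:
y = 246
x(r) = -1993/9 (x(r) = -⅑*1993 = -1993/9)
x(y) - 1*4239215 = -1993/9 - 1*4239215 = -1993/9 - 4239215 = -38154928/9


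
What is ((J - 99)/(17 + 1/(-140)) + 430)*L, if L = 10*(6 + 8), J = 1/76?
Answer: 2684237500/45201 ≈ 59385.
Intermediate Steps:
J = 1/76 ≈ 0.013158
L = 140 (L = 10*14 = 140)
((J - 99)/(17 + 1/(-140)) + 430)*L = ((1/76 - 99)/(17 + 1/(-140)) + 430)*140 = (-7523/(76*(17 - 1/140)) + 430)*140 = (-7523/(76*2379/140) + 430)*140 = (-7523/76*140/2379 + 430)*140 = (-263305/45201 + 430)*140 = (19173125/45201)*140 = 2684237500/45201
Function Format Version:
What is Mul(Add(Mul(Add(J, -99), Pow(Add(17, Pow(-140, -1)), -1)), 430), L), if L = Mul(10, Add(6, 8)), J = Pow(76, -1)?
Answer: Rational(2684237500, 45201) ≈ 59385.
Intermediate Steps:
J = Rational(1, 76) ≈ 0.013158
L = 140 (L = Mul(10, 14) = 140)
Mul(Add(Mul(Add(J, -99), Pow(Add(17, Pow(-140, -1)), -1)), 430), L) = Mul(Add(Mul(Add(Rational(1, 76), -99), Pow(Add(17, Pow(-140, -1)), -1)), 430), 140) = Mul(Add(Mul(Rational(-7523, 76), Pow(Add(17, Rational(-1, 140)), -1)), 430), 140) = Mul(Add(Mul(Rational(-7523, 76), Pow(Rational(2379, 140), -1)), 430), 140) = Mul(Add(Mul(Rational(-7523, 76), Rational(140, 2379)), 430), 140) = Mul(Add(Rational(-263305, 45201), 430), 140) = Mul(Rational(19173125, 45201), 140) = Rational(2684237500, 45201)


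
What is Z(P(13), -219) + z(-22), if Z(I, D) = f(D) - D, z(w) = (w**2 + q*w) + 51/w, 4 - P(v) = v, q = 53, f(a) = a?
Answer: -15055/22 ≈ -684.32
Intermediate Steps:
P(v) = 4 - v
z(w) = w**2 + 51/w + 53*w (z(w) = (w**2 + 53*w) + 51/w = w**2 + 51/w + 53*w)
Z(I, D) = 0 (Z(I, D) = D - D = 0)
Z(P(13), -219) + z(-22) = 0 + (51 + (-22)**2*(53 - 22))/(-22) = 0 - (51 + 484*31)/22 = 0 - (51 + 15004)/22 = 0 - 1/22*15055 = 0 - 15055/22 = -15055/22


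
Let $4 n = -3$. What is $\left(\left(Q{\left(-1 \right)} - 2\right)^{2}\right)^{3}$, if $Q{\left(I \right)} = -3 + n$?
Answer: $\frac{148035889}{4096} \approx 36142.0$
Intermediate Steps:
$n = - \frac{3}{4}$ ($n = \frac{1}{4} \left(-3\right) = - \frac{3}{4} \approx -0.75$)
$Q{\left(I \right)} = - \frac{15}{4}$ ($Q{\left(I \right)} = -3 - \frac{3}{4} = - \frac{15}{4}$)
$\left(\left(Q{\left(-1 \right)} - 2\right)^{2}\right)^{3} = \left(\left(- \frac{15}{4} - 2\right)^{2}\right)^{3} = \left(\left(- \frac{23}{4}\right)^{2}\right)^{3} = \left(\frac{529}{16}\right)^{3} = \frac{148035889}{4096}$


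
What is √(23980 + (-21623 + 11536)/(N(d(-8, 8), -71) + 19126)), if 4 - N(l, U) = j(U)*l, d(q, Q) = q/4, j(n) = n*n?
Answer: √5115705293919/14606 ≈ 154.85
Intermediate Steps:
j(n) = n²
d(q, Q) = q/4 (d(q, Q) = q*(¼) = q/4)
N(l, U) = 4 - l*U² (N(l, U) = 4 - U²*l = 4 - l*U²)
√(23980 + (-21623 + 11536)/(N(d(-8, 8), -71) + 19126)) = √(23980 + (-21623 + 11536)/((4 - 1*(¼)*(-8)*(-71)²) + 19126)) = √(23980 - 10087/((4 - 1*(-2)*5041) + 19126)) = √(23980 - 10087/((4 + 10082) + 19126)) = √(23980 - 10087/(10086 + 19126)) = √(23980 - 10087/29212) = √(700493673/29212) = √5115705293919/14606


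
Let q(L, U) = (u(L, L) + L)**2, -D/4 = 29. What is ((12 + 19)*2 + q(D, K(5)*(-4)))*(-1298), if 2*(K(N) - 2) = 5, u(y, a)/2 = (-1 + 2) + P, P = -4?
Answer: -19399908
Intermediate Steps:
u(y, a) = -6 (u(y, a) = 2*((-1 + 2) - 4) = 2*(1 - 4) = 2*(-3) = -6)
K(N) = 9/2 (K(N) = 2 + (1/2)*5 = 2 + 5/2 = 9/2)
D = -116 (D = -4*29 = -116)
q(L, U) = (-6 + L)**2
((12 + 19)*2 + q(D, K(5)*(-4)))*(-1298) = ((12 + 19)*2 + (-6 - 116)**2)*(-1298) = (31*2 + (-122)**2)*(-1298) = (62 + 14884)*(-1298) = 14946*(-1298) = -19399908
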